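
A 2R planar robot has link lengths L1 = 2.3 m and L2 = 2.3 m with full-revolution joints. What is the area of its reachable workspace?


r_max = L1 + L2 = 4.6 m
r_min = |L1 - L2| = 0.0 m
Area = pi*(r_max^2 - r_min^2)
= pi*(21.16 - 0.0)
= pi * 21.16
= 66.4761 m^2


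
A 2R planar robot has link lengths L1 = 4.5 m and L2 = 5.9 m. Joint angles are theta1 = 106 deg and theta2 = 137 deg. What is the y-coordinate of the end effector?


Convert angles to radians: theta1 = 1.85, theta2 = 2.3911
y = L1*sin(theta1) + L2*sin(theta1+theta2)
y = 4.3257 + -5.2569
y = -0.9313


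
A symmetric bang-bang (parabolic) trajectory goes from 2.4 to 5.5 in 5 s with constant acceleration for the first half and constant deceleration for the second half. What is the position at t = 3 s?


Symmetric rest-to-rest: each phase covers (pf-p0)/2 in time T/2. 0.5*a*(T/2)^2 = (pf-p0)/2 => a = 4*(pf-p0)/T^2
a = 4*(5.5-2.4)/5^2 = 0.496
t = 3 is in the deceleration phase (t > T/2).
p = pf - 0.5*a*(T-t)^2 = 5.5 - 0.5*0.496*2^2
= 4.508


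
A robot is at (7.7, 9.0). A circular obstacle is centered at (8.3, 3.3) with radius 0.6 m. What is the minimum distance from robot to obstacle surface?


center_dist = sqrt((7.7-8.3)^2 + (9.0-3.3)^2)
= sqrt(0.36 + 32.49)
= 5.7315
min_dist = center_dist - radius = 5.7315 - 0.6 = 5.1315 m


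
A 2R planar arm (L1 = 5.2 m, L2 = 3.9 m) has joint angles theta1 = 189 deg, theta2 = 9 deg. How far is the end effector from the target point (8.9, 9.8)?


End effector via forward kinematics:
x = L1*cos(t1) + L2*cos(t1+t2) = -8.8451
y = L1*sin(t1) + L2*sin(t1+t2) = -2.0186
Distance to target:
d = sqrt((8.9 - -8.8451)^2 + (9.8 - -2.0186)^2)
= sqrt(314.8886 + 139.6799)
= 21.3206 m


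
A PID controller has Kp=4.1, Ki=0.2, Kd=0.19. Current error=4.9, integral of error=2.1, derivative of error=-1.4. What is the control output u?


u = Kp*e + Ki*int(e) + Kd*de/dt
= 4.1*4.9 + 0.2*2.1 + 0.19*(-1.4)
= 20.09 + 0.42 + -0.266
= 20.244


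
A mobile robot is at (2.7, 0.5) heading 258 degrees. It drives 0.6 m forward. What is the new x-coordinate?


x_new = x0 + d*cos(theta)
= 2.7 + 0.6*cos(258)
= 2.7 + -0.1247
= 2.5753


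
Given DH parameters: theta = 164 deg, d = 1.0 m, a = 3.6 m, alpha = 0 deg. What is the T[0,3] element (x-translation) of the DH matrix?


T[0,3] = a * cos(theta)
= 3.6 * cos(164 deg)
= 3.6 * -0.9613
= -3.4605


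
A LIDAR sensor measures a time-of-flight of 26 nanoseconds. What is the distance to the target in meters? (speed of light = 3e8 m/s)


tof = 26 ns = 2.6e-08 s
dist = c * tof / 2
= 3e8 * 2.6e-08 / 2
= 3.9 m


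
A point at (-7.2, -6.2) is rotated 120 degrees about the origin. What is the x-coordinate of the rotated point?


x' = x*cos(theta) - y*sin(theta)
cos(120 deg) = -0.5, sin(120 deg) = 0.866
x' = -7.2 * -0.5 - -6.2 * 0.866
= 3.6 - -5.3694
= 8.9694


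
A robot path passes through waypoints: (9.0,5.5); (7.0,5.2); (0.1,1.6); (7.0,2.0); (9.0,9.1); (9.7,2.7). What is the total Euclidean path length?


Segment lengths:
  seg1 = sqrt((-2.0)^2 + (-0.3)^2) = 2.0224
  seg2 = sqrt((-6.9)^2 + (-3.6)^2) = 7.7827
  seg3 = sqrt((6.9)^2 + (0.4)^2) = 6.9116
  seg4 = sqrt((2.0)^2 + (7.1)^2) = 7.3763
  seg5 = sqrt((0.7)^2 + (-6.4)^2) = 6.4382
Total = 30.5311


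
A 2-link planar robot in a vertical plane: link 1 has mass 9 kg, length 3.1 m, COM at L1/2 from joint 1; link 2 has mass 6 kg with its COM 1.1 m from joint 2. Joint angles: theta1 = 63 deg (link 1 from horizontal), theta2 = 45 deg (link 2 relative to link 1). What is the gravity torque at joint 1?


Horizontal distance from joint 1 to link-1 COM:
  x_c1 = (L1/2)*cos(t1) = 1.55 * 0.454 = 0.7037 m
Horizontal distance from joint 1 to link-2 COM:
  x_c2 = L1*cos(t1) + Lc2*cos(t1+t2)
       = 3.1*0.454 + 1.1*-0.309 = 1.0675 m
tau1 = m1*g*x_c1 + m2*g*x_c2
     = 9*9.81*0.7037 + 6*9.81*1.0675
     = 62.1284 + 62.8302
     = 124.9586 Nm


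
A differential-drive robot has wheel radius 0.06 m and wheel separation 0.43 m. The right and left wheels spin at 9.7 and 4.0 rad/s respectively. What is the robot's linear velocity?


vR = r*wR = 0.06*9.7 = 0.582 m/s
vL = r*wL = 0.06*4.0 = 0.24 m/s
v = (vR+vL)/2 = 0.411 m/s
omega = (vR-vL)/L = 0.7953 rad/s
linear velocity = 0.411 m/s


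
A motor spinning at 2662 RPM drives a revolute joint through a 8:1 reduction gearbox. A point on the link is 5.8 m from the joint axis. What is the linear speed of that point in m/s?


omega_motor = 2662 * 2*pi/60 = 278.764 rad/s
omega_joint = omega_motor / 8 = 34.8455 rad/s
v = omega_joint * r = 34.8455 * 5.8
= 202.1039 m/s


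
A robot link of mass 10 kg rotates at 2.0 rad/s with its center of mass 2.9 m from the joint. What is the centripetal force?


F = m * omega^2 * r
= 10 * 2.0^2 * 2.9
= 10 * 4.0 * 2.9
= 116.0 N


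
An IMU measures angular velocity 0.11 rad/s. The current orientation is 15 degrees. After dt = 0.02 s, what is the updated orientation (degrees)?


delta_theta = w * dt = 0.11 * 0.02 = 0.0022 rad
= 0.1261 deg
theta_new = 15 + 0.1261 = 15.1261 deg


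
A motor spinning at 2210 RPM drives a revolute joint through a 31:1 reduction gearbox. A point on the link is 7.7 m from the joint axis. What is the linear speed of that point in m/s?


omega_motor = 2210 * 2*pi/60 = 231.4307 rad/s
omega_joint = omega_motor / 31 = 7.4655 rad/s
v = omega_joint * r = 7.4655 * 7.7
= 57.4844 m/s


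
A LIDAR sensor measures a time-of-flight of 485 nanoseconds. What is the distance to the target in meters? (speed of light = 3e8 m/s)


tof = 485 ns = 4.85e-07 s
dist = c * tof / 2
= 3e8 * 4.85e-07 / 2
= 72.75 m


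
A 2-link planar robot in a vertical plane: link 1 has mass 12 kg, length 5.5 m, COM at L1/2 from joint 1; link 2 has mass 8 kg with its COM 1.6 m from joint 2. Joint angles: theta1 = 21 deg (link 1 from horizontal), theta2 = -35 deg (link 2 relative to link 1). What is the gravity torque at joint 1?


Horizontal distance from joint 1 to link-1 COM:
  x_c1 = (L1/2)*cos(t1) = 2.75 * 0.9336 = 2.5673 m
Horizontal distance from joint 1 to link-2 COM:
  x_c2 = L1*cos(t1) + Lc2*cos(t1+t2)
       = 5.5*0.9336 + 1.6*0.9703 = 6.6872 m
tau1 = m1*g*x_c1 + m2*g*x_c2
     = 12*9.81*2.5673 + 8*9.81*6.6872
     = 302.228 + 524.8087
     = 827.0367 Nm


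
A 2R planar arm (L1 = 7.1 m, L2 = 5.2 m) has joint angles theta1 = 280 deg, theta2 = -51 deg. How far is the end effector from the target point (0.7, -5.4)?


End effector via forward kinematics:
x = L1*cos(t1) + L2*cos(t1+t2) = -2.1786
y = L1*sin(t1) + L2*sin(t1+t2) = -10.9166
Distance to target:
d = sqrt((0.7 - -2.1786)^2 + (-5.4 - -10.9166)^2)
= sqrt(8.2864 + 30.4331)
= 6.2225 m


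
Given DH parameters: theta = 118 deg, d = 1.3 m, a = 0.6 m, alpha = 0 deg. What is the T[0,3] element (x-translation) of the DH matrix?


T[0,3] = a * cos(theta)
= 0.6 * cos(118 deg)
= 0.6 * -0.4695
= -0.2817


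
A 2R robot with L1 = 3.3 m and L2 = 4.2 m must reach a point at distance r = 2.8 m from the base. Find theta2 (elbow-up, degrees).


cos(theta2) = (r^2 - L1^2 - L2^2) / (2*L1*L2)
cos(theta2) = (7.84 - 10.89 - 17.64) / 27.72
cos(theta2) = -0.746392
theta2 = 138.2788 degrees


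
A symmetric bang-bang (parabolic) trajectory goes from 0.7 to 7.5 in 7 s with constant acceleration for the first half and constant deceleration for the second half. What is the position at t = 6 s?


Symmetric rest-to-rest: each phase covers (pf-p0)/2 in time T/2. 0.5*a*(T/2)^2 = (pf-p0)/2 => a = 4*(pf-p0)/T^2
a = 4*(7.5-0.7)/7^2 = 0.5551
t = 6 is in the deceleration phase (t > T/2).
p = pf - 0.5*a*(T-t)^2 = 7.5 - 0.5*0.5551*1^2
= 7.2224


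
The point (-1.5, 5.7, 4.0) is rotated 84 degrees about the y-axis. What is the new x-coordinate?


Rotation about y-axis: x' = x*cos(theta) + z*sin(theta)
= -1.5 * 0.1045 + 4.0 * 0.9945
= 3.8213


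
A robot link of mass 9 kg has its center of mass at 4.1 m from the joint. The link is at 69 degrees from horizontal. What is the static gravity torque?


tau = m*g*L*cos(angle)
= 9 * 9.81 * 4.1 * cos(69 deg)
= 9 * 9.81 * 4.1 * 0.3584
= 129.7253 Nm


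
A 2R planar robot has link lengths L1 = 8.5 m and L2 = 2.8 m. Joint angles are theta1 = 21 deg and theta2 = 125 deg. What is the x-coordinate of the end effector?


Convert angles to radians: theta1 = 0.3665, theta2 = 2.1817
x = L1*cos(theta1) + L2*cos(theta1+theta2)
x = 7.9354 + -2.3213
x = 5.6141


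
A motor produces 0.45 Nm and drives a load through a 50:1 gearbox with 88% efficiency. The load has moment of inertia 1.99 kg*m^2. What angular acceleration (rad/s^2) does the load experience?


tau_out = tau_motor * N * eta
= 0.45 * 50 * 0.88 = 19.8 Nm
alpha = tau_out / I = 19.8 / 1.99
= 9.9497 rad/s^2


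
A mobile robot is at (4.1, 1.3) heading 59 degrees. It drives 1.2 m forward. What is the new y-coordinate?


y_new = y0 + d*sin(theta)
= 1.3 + 1.2*sin(59)
= 1.3 + 1.0286
= 2.3286


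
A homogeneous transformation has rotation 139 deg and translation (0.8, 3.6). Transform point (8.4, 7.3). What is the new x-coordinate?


x' = cos(theta)*px - sin(theta)*py + tx
= -0.7547*8.4 - 0.6561*7.3 + 0.8
= -10.3288


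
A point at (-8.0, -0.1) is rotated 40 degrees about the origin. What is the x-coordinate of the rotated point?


x' = x*cos(theta) - y*sin(theta)
cos(40 deg) = 0.766, sin(40 deg) = 0.6428
x' = -8.0 * 0.766 - -0.1 * 0.6428
= -6.1284 - -0.0643
= -6.0641


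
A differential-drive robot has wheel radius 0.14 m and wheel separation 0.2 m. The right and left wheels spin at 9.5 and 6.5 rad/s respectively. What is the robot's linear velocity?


vR = r*wR = 0.14*9.5 = 1.33 m/s
vL = r*wL = 0.14*6.5 = 0.91 m/s
v = (vR+vL)/2 = 1.12 m/s
omega = (vR-vL)/L = 2.1 rad/s
linear velocity = 1.12 m/s


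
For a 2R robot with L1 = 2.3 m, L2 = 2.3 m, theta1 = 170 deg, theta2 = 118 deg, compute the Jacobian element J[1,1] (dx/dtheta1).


J[1,1] = -L1*sin(t1) - L2*sin(t1+t2)
= -2.3*sin(170) - 2.3*sin(288)
= 1.788


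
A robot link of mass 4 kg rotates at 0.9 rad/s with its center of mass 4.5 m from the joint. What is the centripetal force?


F = m * omega^2 * r
= 4 * 0.9^2 * 4.5
= 4 * 0.81 * 4.5
= 14.58 N


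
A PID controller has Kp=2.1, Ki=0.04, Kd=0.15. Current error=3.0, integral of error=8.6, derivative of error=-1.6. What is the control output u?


u = Kp*e + Ki*int(e) + Kd*de/dt
= 2.1*3.0 + 0.04*8.6 + 0.15*(-1.6)
= 6.3 + 0.344 + -0.24
= 6.404


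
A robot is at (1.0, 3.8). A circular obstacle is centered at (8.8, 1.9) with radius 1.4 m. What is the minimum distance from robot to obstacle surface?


center_dist = sqrt((1.0-8.8)^2 + (3.8-1.9)^2)
= sqrt(60.84 + 3.61)
= 8.0281
min_dist = center_dist - radius = 8.0281 - 1.4 = 6.6281 m


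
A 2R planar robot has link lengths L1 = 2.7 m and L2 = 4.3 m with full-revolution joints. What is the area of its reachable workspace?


r_max = L1 + L2 = 7.0 m
r_min = |L1 - L2| = 1.6 m
Area = pi*(r_max^2 - r_min^2)
= pi*(49.0 - 2.56)
= pi * 46.44
= 145.8956 m^2


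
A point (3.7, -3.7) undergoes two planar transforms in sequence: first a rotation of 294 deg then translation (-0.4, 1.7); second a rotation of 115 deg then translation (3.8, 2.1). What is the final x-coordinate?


After transform 1:
x1 = cos(294)*3.7 - sin(294)*-3.7 + -0.4 = -2.2752
y1 = sin(294)*3.7 + cos(294)*-3.7 + 1.7 = -3.185
After transform 2:
x2 = cos(115)*-2.2752 - sin(115)*-3.185 + 3.8
= 7.6482


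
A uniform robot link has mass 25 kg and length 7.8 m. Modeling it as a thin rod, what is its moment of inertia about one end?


I = (1/3) * m * L^2
= (1/3) * 25 * 7.8^2
= 0.333333 * 25 * 60.84
= 507.0 kg*m^2


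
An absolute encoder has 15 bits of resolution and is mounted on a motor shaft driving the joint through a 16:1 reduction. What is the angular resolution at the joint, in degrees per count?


counts = 2^15 = 32768
effective counts at joint = 32768 * 16 = 524288
resolution = 360 / 524288
= 6.8665e-04 deg/count


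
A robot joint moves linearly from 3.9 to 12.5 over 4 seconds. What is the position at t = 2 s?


s = t/T = 2/4 = 0.5
p(t) = p0 + (pf-p0)*s
= 3.9 + (12.5 - 3.9) * 0.5
= 8.2


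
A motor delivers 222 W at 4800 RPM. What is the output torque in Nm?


omega = 4800 * 2*pi/60 = 502.6548 rad/s
tau = P / omega = 222 / 502.6548
= 0.4417 Nm


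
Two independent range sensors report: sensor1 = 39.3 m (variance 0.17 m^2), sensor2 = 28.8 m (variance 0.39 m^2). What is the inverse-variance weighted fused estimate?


w1 = (1/var1) / (1/var1 + 1/var2)
   = 5.8824 / (5.8824 + 2.5641) = 0.6964
w2 = 1 - w1 = 0.3036
fused = w1*s1 + w2*s2 = 27.3696 + 8.7429
= 36.1125 m


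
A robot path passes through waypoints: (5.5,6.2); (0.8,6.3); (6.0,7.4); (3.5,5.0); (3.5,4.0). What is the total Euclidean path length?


Segment lengths:
  seg1 = sqrt((-4.7)^2 + (0.1)^2) = 4.7011
  seg2 = sqrt((5.2)^2 + (1.1)^2) = 5.3151
  seg3 = sqrt((-2.5)^2 + (-2.4)^2) = 3.4655
  seg4 = sqrt((0.0)^2 + (-1.0)^2) = 1.0
Total = 14.4817


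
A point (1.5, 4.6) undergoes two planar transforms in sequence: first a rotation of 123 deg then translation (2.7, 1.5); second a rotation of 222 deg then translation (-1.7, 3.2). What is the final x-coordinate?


After transform 1:
x1 = cos(123)*1.5 - sin(123)*4.6 + 2.7 = -1.9748
y1 = sin(123)*1.5 + cos(123)*4.6 + 1.5 = 0.2527
After transform 2:
x2 = cos(222)*-1.9748 - sin(222)*0.2527 + -1.7
= -0.0633


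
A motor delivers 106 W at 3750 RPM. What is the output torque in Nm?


omega = 3750 * 2*pi/60 = 392.6991 rad/s
tau = P / omega = 106 / 392.6991
= 0.2699 Nm


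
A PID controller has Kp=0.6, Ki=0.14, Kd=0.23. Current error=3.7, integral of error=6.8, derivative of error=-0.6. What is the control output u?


u = Kp*e + Ki*int(e) + Kd*de/dt
= 0.6*3.7 + 0.14*6.8 + 0.23*(-0.6)
= 2.22 + 0.952 + -0.138
= 3.034


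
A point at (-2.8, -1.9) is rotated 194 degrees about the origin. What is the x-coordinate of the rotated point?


x' = x*cos(theta) - y*sin(theta)
cos(194 deg) = -0.9703, sin(194 deg) = -0.2419
x' = -2.8 * -0.9703 - -1.9 * -0.2419
= 2.7168 - 0.4597
= 2.2572


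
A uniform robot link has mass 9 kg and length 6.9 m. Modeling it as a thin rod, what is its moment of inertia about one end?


I = (1/3) * m * L^2
= (1/3) * 9 * 6.9^2
= 0.333333 * 9 * 47.61
= 142.83 kg*m^2


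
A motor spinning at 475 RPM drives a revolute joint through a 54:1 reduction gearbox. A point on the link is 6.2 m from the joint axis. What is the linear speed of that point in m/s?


omega_motor = 475 * 2*pi/60 = 49.7419 rad/s
omega_joint = omega_motor / 54 = 0.9211 rad/s
v = omega_joint * r = 0.9211 * 6.2
= 5.7111 m/s


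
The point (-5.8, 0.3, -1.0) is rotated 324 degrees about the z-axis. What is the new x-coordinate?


Rotation about z-axis: x' = x*cos(theta) - y*sin(theta)
= -5.8 * 0.809 - 0.3 * -0.5878
= -4.516


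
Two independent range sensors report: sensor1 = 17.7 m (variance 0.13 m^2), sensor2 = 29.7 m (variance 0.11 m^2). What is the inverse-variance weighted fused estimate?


w1 = (1/var1) / (1/var1 + 1/var2)
   = 7.6923 / (7.6923 + 9.0909) = 0.4583
w2 = 1 - w1 = 0.5417
fused = w1*s1 + w2*s2 = 8.1125 + 16.0875
= 24.2 m


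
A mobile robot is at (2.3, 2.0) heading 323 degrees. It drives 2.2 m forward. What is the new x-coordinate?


x_new = x0 + d*cos(theta)
= 2.3 + 2.2*cos(323)
= 2.3 + 1.757
= 4.057


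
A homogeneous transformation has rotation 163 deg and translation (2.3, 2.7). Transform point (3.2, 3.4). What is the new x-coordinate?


x' = cos(theta)*px - sin(theta)*py + tx
= -0.9563*3.2 - 0.2924*3.4 + 2.3
= -1.7542


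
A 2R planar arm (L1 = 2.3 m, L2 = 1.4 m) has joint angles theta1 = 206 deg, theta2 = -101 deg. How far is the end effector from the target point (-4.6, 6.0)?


End effector via forward kinematics:
x = L1*cos(t1) + L2*cos(t1+t2) = -2.4296
y = L1*sin(t1) + L2*sin(t1+t2) = 0.344
Distance to target:
d = sqrt((-4.6 - -2.4296)^2 + (6.0 - 0.344)^2)
= sqrt(4.7108 + 31.9899)
= 6.0581 m


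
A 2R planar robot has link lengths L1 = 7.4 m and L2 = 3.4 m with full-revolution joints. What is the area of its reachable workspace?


r_max = L1 + L2 = 10.8 m
r_min = |L1 - L2| = 4.0 m
Area = pi*(r_max^2 - r_min^2)
= pi*(116.64 - 16.0)
= pi * 100.64
= 316.1699 m^2


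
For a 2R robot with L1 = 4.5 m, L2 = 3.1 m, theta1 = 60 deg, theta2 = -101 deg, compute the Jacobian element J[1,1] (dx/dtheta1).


J[1,1] = -L1*sin(t1) - L2*sin(t1+t2)
= -4.5*sin(60) - 3.1*sin(-41)
= -1.8633


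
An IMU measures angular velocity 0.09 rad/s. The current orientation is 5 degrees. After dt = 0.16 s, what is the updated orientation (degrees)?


delta_theta = w * dt = 0.09 * 0.16 = 0.0144 rad
= 0.8251 deg
theta_new = 5 + 0.8251 = 5.8251 deg


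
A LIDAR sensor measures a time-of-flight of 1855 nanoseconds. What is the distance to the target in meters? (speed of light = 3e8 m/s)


tof = 1855 ns = 1.855e-06 s
dist = c * tof / 2
= 3e8 * 1.855e-06 / 2
= 278.25 m


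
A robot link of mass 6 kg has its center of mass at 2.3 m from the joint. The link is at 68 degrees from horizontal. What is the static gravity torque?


tau = m*g*L*cos(angle)
= 6 * 9.81 * 2.3 * cos(68 deg)
= 6 * 9.81 * 2.3 * 0.3746
= 50.7135 Nm


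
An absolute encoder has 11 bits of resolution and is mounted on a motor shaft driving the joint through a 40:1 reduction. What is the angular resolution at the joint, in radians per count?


counts = 2^11 = 2048
effective counts at joint = 2048 * 40 = 81920
resolution = 2*pi / 81920
= 7.6699e-05 rad/count


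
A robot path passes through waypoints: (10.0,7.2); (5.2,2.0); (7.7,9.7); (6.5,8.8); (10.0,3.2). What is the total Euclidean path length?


Segment lengths:
  seg1 = sqrt((-4.8)^2 + (-5.2)^2) = 7.0767
  seg2 = sqrt((2.5)^2 + (7.7)^2) = 8.0957
  seg3 = sqrt((-1.2)^2 + (-0.9)^2) = 1.5
  seg4 = sqrt((3.5)^2 + (-5.6)^2) = 6.6038
Total = 23.2762


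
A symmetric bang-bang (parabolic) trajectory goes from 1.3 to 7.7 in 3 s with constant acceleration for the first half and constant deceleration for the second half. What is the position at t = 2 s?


Symmetric rest-to-rest: each phase covers (pf-p0)/2 in time T/2. 0.5*a*(T/2)^2 = (pf-p0)/2 => a = 4*(pf-p0)/T^2
a = 4*(7.7-1.3)/3^2 = 2.8444
t = 2 is in the deceleration phase (t > T/2).
p = pf - 0.5*a*(T-t)^2 = 7.7 - 0.5*2.8444*1^2
= 6.2778


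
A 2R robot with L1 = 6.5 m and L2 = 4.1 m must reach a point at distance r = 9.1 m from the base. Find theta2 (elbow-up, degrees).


cos(theta2) = (r^2 - L1^2 - L2^2) / (2*L1*L2)
cos(theta2) = (82.81 - 42.25 - 16.81) / 53.3
cos(theta2) = 0.445591
theta2 = 63.5388 degrees


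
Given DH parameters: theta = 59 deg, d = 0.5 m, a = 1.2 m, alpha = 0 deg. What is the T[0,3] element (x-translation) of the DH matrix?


T[0,3] = a * cos(theta)
= 1.2 * cos(59 deg)
= 1.2 * 0.515
= 0.618


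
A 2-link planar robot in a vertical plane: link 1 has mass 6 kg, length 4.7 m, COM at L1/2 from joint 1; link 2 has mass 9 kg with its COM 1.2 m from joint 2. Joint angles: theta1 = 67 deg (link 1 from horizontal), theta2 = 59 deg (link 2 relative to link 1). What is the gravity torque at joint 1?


Horizontal distance from joint 1 to link-1 COM:
  x_c1 = (L1/2)*cos(t1) = 2.35 * 0.3907 = 0.9182 m
Horizontal distance from joint 1 to link-2 COM:
  x_c2 = L1*cos(t1) + Lc2*cos(t1+t2)
       = 4.7*0.3907 + 1.2*-0.5878 = 1.1311 m
tau1 = m1*g*x_c1 + m2*g*x_c2
     = 6*9.81*0.9182 + 9*9.81*1.1311
     = 54.0463 + 99.8643
     = 153.9106 Nm


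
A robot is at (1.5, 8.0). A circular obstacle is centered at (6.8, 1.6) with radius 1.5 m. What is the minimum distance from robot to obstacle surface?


center_dist = sqrt((1.5-6.8)^2 + (8.0-1.6)^2)
= sqrt(28.09 + 40.96)
= 8.3096
min_dist = center_dist - radius = 8.3096 - 1.5 = 6.8096 m


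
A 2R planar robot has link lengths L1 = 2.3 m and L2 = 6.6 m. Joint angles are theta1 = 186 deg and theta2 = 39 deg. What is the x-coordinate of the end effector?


Convert angles to radians: theta1 = 3.2463, theta2 = 0.6807
x = L1*cos(theta1) + L2*cos(theta1+theta2)
x = -2.2874 + -4.6669
x = -6.9543


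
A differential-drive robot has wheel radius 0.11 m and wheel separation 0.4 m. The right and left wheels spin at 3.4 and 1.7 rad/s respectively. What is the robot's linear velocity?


vR = r*wR = 0.11*3.4 = 0.374 m/s
vL = r*wL = 0.11*1.7 = 0.187 m/s
v = (vR+vL)/2 = 0.2805 m/s
omega = (vR-vL)/L = 0.4675 rad/s
linear velocity = 0.2805 m/s


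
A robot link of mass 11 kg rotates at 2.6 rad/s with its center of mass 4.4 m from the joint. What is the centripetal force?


F = m * omega^2 * r
= 11 * 2.6^2 * 4.4
= 11 * 6.76 * 4.4
= 327.184 N


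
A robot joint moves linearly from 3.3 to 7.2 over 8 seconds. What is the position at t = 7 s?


s = t/T = 7/8 = 0.875
p(t) = p0 + (pf-p0)*s
= 3.3 + (7.2 - 3.3) * 0.875
= 6.7125


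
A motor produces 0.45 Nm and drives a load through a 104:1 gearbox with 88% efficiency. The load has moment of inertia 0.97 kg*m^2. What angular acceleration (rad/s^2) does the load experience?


tau_out = tau_motor * N * eta
= 0.45 * 104 * 0.88 = 41.184 Nm
alpha = tau_out / I = 41.184 / 0.97
= 42.4577 rad/s^2


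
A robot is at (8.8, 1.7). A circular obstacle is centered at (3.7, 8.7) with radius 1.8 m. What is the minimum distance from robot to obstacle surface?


center_dist = sqrt((8.8-3.7)^2 + (1.7-8.7)^2)
= sqrt(26.01 + 49.0)
= 8.6608
min_dist = center_dist - radius = 8.6608 - 1.8 = 6.8608 m


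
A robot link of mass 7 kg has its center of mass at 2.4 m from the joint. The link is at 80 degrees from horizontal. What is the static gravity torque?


tau = m*g*L*cos(angle)
= 7 * 9.81 * 2.4 * cos(80 deg)
= 7 * 9.81 * 2.4 * 0.1736
= 28.6186 Nm


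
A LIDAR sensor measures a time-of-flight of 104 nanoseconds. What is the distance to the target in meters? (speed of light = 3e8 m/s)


tof = 104 ns = 1.04e-07 s
dist = c * tof / 2
= 3e8 * 1.04e-07 / 2
= 15.6 m


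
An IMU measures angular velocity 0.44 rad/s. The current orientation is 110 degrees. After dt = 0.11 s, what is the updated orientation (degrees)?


delta_theta = w * dt = 0.44 * 0.11 = 0.0484 rad
= 2.7731 deg
theta_new = 110 + 2.7731 = 112.7731 deg


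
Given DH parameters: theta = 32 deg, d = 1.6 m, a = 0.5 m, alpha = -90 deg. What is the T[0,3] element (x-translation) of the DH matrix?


T[0,3] = a * cos(theta)
= 0.5 * cos(32 deg)
= 0.5 * 0.848
= 0.424


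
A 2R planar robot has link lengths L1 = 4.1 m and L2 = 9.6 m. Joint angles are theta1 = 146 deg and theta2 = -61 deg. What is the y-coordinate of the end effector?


Convert angles to radians: theta1 = 2.5482, theta2 = -1.0647
y = L1*sin(theta1) + L2*sin(theta1+theta2)
y = 2.2927 + 9.5635
y = 11.8562


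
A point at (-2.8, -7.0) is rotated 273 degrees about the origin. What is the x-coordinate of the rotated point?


x' = x*cos(theta) - y*sin(theta)
cos(273 deg) = 0.0523, sin(273 deg) = -0.9986
x' = -2.8 * 0.0523 - -7.0 * -0.9986
= -0.1465 - 6.9904
= -7.1369


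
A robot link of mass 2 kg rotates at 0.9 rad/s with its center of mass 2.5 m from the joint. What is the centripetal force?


F = m * omega^2 * r
= 2 * 0.9^2 * 2.5
= 2 * 0.81 * 2.5
= 4.05 N


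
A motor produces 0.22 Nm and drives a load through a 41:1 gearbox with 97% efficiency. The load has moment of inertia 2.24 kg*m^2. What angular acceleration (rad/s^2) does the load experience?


tau_out = tau_motor * N * eta
= 0.22 * 41 * 0.97 = 8.7494 Nm
alpha = tau_out / I = 8.7494 / 2.24
= 3.906 rad/s^2


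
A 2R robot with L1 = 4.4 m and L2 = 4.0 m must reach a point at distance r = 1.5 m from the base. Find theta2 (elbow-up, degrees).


cos(theta2) = (r^2 - L1^2 - L2^2) / (2*L1*L2)
cos(theta2) = (2.25 - 19.36 - 16.0) / 35.2
cos(theta2) = -0.940625
theta2 = 160.1568 degrees


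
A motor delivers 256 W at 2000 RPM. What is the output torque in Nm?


omega = 2000 * 2*pi/60 = 209.4395 rad/s
tau = P / omega = 256 / 209.4395
= 1.2223 Nm


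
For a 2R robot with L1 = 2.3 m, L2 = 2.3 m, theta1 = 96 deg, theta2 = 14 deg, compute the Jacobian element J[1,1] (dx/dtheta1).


J[1,1] = -L1*sin(t1) - L2*sin(t1+t2)
= -2.3*sin(96) - 2.3*sin(110)
= -4.4487


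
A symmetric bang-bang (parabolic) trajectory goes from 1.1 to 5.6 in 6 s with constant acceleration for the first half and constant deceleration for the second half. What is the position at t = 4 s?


Symmetric rest-to-rest: each phase covers (pf-p0)/2 in time T/2. 0.5*a*(T/2)^2 = (pf-p0)/2 => a = 4*(pf-p0)/T^2
a = 4*(5.6-1.1)/6^2 = 0.5
t = 4 is in the deceleration phase (t > T/2).
p = pf - 0.5*a*(T-t)^2 = 5.6 - 0.5*0.5*2^2
= 4.6


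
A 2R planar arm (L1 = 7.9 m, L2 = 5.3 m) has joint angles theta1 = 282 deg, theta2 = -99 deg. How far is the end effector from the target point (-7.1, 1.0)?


End effector via forward kinematics:
x = L1*cos(t1) + L2*cos(t1+t2) = -3.6502
y = L1*sin(t1) + L2*sin(t1+t2) = -8.0047
Distance to target:
d = sqrt((-7.1 - -3.6502)^2 + (1.0 - -8.0047)^2)
= sqrt(11.9009 + 81.0855)
= 9.6429 m


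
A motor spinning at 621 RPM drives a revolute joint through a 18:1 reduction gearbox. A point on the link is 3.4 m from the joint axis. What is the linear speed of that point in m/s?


omega_motor = 621 * 2*pi/60 = 65.031 rad/s
omega_joint = omega_motor / 18 = 3.6128 rad/s
v = omega_joint * r = 3.6128 * 3.4
= 12.2836 m/s


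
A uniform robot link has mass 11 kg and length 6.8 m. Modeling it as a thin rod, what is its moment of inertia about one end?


I = (1/3) * m * L^2
= (1/3) * 11 * 6.8^2
= 0.333333 * 11 * 46.24
= 169.5467 kg*m^2


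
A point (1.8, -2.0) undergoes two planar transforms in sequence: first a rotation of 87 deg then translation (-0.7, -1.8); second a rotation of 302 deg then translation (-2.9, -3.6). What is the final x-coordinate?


After transform 1:
x1 = cos(87)*1.8 - sin(87)*-2.0 + -0.7 = 1.3915
y1 = sin(87)*1.8 + cos(87)*-2.0 + -1.8 = -0.1071
After transform 2:
x2 = cos(302)*1.3915 - sin(302)*-0.1071 + -2.9
= -2.2535


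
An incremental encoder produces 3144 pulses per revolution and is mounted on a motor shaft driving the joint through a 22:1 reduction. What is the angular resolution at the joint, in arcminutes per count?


counts per rev = 3144
effective counts at joint = 3144 * 22 = 69168
resolution = 360*60 / 69168
= 0.3123 arcmin/count


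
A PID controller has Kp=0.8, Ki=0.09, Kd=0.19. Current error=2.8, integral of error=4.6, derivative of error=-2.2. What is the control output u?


u = Kp*e + Ki*int(e) + Kd*de/dt
= 0.8*2.8 + 0.09*4.6 + 0.19*(-2.2)
= 2.24 + 0.414 + -0.418
= 2.236


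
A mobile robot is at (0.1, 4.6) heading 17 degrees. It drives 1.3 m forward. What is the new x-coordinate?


x_new = x0 + d*cos(theta)
= 0.1 + 1.3*cos(17)
= 0.1 + 1.2432
= 1.3432


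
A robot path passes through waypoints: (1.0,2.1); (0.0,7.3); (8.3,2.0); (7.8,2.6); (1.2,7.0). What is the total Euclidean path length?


Segment lengths:
  seg1 = sqrt((-1.0)^2 + (5.2)^2) = 5.2953
  seg2 = sqrt((8.3)^2 + (-5.3)^2) = 9.8478
  seg3 = sqrt((-0.5)^2 + (0.6)^2) = 0.781
  seg4 = sqrt((-6.6)^2 + (4.4)^2) = 7.9322
Total = 23.8564


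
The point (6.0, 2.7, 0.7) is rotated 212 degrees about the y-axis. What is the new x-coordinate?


Rotation about y-axis: x' = x*cos(theta) + z*sin(theta)
= 6.0 * -0.848 + 0.7 * -0.5299
= -5.4592


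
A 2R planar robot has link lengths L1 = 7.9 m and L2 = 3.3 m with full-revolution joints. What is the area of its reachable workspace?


r_max = L1 + L2 = 11.2 m
r_min = |L1 - L2| = 4.6 m
Area = pi*(r_max^2 - r_min^2)
= pi*(125.44 - 21.16)
= pi * 104.28
= 327.6053 m^2


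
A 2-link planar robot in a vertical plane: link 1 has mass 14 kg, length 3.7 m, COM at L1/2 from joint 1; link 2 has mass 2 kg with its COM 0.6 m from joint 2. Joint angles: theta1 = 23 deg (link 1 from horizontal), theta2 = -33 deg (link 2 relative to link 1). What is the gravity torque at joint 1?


Horizontal distance from joint 1 to link-1 COM:
  x_c1 = (L1/2)*cos(t1) = 1.85 * 0.9205 = 1.7029 m
Horizontal distance from joint 1 to link-2 COM:
  x_c2 = L1*cos(t1) + Lc2*cos(t1+t2)
       = 3.7*0.9205 + 0.6*0.9848 = 3.9968 m
tau1 = m1*g*x_c1 + m2*g*x_c2
     = 14*9.81*1.7029 + 2*9.81*3.9968
     = 233.881 + 78.4163
     = 312.2972 Nm


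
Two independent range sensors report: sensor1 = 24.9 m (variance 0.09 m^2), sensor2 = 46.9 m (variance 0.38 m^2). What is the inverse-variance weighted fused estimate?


w1 = (1/var1) / (1/var1 + 1/var2)
   = 11.1111 / (11.1111 + 2.6316) = 0.8085
w2 = 1 - w1 = 0.1915
fused = w1*s1 + w2*s2 = 20.1319 + 8.9809
= 29.1128 m


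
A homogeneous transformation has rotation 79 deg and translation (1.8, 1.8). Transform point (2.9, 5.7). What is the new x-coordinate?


x' = cos(theta)*px - sin(theta)*py + tx
= 0.1908*2.9 - 0.9816*5.7 + 1.8
= -3.2419


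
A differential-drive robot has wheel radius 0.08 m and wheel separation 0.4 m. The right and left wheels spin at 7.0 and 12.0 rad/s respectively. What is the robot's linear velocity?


vR = r*wR = 0.08*7.0 = 0.56 m/s
vL = r*wL = 0.08*12.0 = 0.96 m/s
v = (vR+vL)/2 = 0.76 m/s
omega = (vR-vL)/L = -1.0 rad/s
linear velocity = 0.76 m/s


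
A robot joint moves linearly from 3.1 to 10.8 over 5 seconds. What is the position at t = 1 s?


s = t/T = 1/5 = 0.2
p(t) = p0 + (pf-p0)*s
= 3.1 + (10.8 - 3.1) * 0.2
= 4.64


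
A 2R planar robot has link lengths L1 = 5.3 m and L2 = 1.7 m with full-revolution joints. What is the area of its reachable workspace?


r_max = L1 + L2 = 7.0 m
r_min = |L1 - L2| = 3.6 m
Area = pi*(r_max^2 - r_min^2)
= pi*(49.0 - 12.96)
= pi * 36.04
= 113.223 m^2


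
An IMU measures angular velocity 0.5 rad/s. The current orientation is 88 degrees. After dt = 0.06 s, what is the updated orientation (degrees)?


delta_theta = w * dt = 0.5 * 0.06 = 0.03 rad
= 1.7189 deg
theta_new = 88 + 1.7189 = 89.7189 deg


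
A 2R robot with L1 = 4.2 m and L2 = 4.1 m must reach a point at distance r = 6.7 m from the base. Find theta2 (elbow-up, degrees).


cos(theta2) = (r^2 - L1^2 - L2^2) / (2*L1*L2)
cos(theta2) = (44.89 - 17.64 - 16.81) / 34.44
cos(theta2) = 0.303136
theta2 = 72.354 degrees


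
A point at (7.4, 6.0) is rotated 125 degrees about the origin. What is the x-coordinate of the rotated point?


x' = x*cos(theta) - y*sin(theta)
cos(125 deg) = -0.5736, sin(125 deg) = 0.8192
x' = 7.4 * -0.5736 - 6.0 * 0.8192
= -4.2445 - 4.9149
= -9.1594


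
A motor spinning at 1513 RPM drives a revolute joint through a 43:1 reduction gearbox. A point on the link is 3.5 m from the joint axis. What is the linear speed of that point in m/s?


omega_motor = 1513 * 2*pi/60 = 158.441 rad/s
omega_joint = omega_motor / 43 = 3.6847 rad/s
v = omega_joint * r = 3.6847 * 3.5
= 12.8964 m/s


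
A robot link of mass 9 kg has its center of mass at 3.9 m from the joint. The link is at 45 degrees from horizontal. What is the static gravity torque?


tau = m*g*L*cos(angle)
= 9 * 9.81 * 3.9 * cos(45 deg)
= 9 * 9.81 * 3.9 * 0.7071
= 243.4788 Nm


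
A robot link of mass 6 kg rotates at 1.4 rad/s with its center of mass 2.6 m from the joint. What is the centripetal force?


F = m * omega^2 * r
= 6 * 1.4^2 * 2.6
= 6 * 1.96 * 2.6
= 30.576 N


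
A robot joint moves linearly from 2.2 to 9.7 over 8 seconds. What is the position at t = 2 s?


s = t/T = 2/8 = 0.25
p(t) = p0 + (pf-p0)*s
= 2.2 + (9.7 - 2.2) * 0.25
= 4.075


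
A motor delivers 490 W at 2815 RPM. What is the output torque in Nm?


omega = 2815 * 2*pi/60 = 294.7861 rad/s
tau = P / omega = 490 / 294.7861
= 1.6622 Nm


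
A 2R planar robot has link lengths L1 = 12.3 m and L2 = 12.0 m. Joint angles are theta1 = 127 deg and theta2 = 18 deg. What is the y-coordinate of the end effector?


Convert angles to radians: theta1 = 2.2166, theta2 = 0.3142
y = L1*sin(theta1) + L2*sin(theta1+theta2)
y = 9.8232 + 6.8829
y = 16.7061


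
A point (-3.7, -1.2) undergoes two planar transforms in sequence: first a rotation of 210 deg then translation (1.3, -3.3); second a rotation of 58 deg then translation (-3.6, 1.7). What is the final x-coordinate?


After transform 1:
x1 = cos(210)*-3.7 - sin(210)*-1.2 + 1.3 = 3.9043
y1 = sin(210)*-3.7 + cos(210)*-1.2 + -3.3 = -0.4108
After transform 2:
x2 = cos(58)*3.9043 - sin(58)*-0.4108 + -3.6
= -1.1827


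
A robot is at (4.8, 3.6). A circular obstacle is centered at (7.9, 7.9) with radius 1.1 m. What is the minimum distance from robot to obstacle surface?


center_dist = sqrt((4.8-7.9)^2 + (3.6-7.9)^2)
= sqrt(9.61 + 18.49)
= 5.3009
min_dist = center_dist - radius = 5.3009 - 1.1 = 4.2009 m


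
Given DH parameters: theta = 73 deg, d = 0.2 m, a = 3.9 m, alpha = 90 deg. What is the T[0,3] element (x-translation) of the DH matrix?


T[0,3] = a * cos(theta)
= 3.9 * cos(73 deg)
= 3.9 * 0.2924
= 1.1402


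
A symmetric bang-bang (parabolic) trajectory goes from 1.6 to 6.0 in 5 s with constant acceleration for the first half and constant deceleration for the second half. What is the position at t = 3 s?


Symmetric rest-to-rest: each phase covers (pf-p0)/2 in time T/2. 0.5*a*(T/2)^2 = (pf-p0)/2 => a = 4*(pf-p0)/T^2
a = 4*(6.0-1.6)/5^2 = 0.704
t = 3 is in the deceleration phase (t > T/2).
p = pf - 0.5*a*(T-t)^2 = 6.0 - 0.5*0.704*2^2
= 4.592


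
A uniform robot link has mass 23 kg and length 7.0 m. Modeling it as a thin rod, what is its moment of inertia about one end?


I = (1/3) * m * L^2
= (1/3) * 23 * 7.0^2
= 0.333333 * 23 * 49.0
= 375.6667 kg*m^2


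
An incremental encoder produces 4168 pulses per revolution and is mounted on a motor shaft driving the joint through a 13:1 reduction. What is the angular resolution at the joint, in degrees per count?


counts per rev = 4168
effective counts at joint = 4168 * 13 = 54184
resolution = 360 / 54184
= 0.0066 deg/count


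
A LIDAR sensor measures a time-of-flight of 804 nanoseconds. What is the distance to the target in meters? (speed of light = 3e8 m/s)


tof = 804 ns = 8.04e-07 s
dist = c * tof / 2
= 3e8 * 8.04e-07 / 2
= 120.6 m


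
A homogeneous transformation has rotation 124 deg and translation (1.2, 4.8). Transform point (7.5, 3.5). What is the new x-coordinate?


x' = cos(theta)*px - sin(theta)*py + tx
= -0.5592*7.5 - 0.829*3.5 + 1.2
= -5.8956


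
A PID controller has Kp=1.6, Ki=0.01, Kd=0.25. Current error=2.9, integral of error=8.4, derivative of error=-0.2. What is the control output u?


u = Kp*e + Ki*int(e) + Kd*de/dt
= 1.6*2.9 + 0.01*8.4 + 0.25*(-0.2)
= 4.64 + 0.084 + -0.05
= 4.674


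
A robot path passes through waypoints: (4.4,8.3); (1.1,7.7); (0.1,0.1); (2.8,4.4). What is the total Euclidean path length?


Segment lengths:
  seg1 = sqrt((-3.3)^2 + (-0.6)^2) = 3.3541
  seg2 = sqrt((-1.0)^2 + (-7.6)^2) = 7.6655
  seg3 = sqrt((2.7)^2 + (4.3)^2) = 5.0774
Total = 16.097


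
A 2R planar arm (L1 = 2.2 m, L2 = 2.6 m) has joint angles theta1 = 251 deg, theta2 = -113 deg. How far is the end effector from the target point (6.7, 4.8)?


End effector via forward kinematics:
x = L1*cos(t1) + L2*cos(t1+t2) = -2.6484
y = L1*sin(t1) + L2*sin(t1+t2) = -0.3404
Distance to target:
d = sqrt((6.7 - -2.6484)^2 + (4.8 - -0.3404)^2)
= sqrt(87.3931 + 26.4237)
= 10.6685 m


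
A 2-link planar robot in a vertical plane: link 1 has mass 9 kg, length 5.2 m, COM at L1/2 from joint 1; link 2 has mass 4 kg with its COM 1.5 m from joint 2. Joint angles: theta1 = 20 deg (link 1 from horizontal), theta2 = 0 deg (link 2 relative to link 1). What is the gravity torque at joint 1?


Horizontal distance from joint 1 to link-1 COM:
  x_c1 = (L1/2)*cos(t1) = 2.6 * 0.9397 = 2.4432 m
Horizontal distance from joint 1 to link-2 COM:
  x_c2 = L1*cos(t1) + Lc2*cos(t1+t2)
       = 5.2*0.9397 + 1.5*0.9397 = 6.2959 m
tau1 = m1*g*x_c1 + m2*g*x_c2
     = 9*9.81*2.4432 + 4*9.81*6.2959
     = 215.7102 + 247.0527
     = 462.7629 Nm


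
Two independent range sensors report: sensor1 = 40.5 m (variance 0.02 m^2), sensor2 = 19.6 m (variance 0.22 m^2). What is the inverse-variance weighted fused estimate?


w1 = (1/var1) / (1/var1 + 1/var2)
   = 50.0 / (50.0 + 4.5455) = 0.9167
w2 = 1 - w1 = 0.0833
fused = w1*s1 + w2*s2 = 37.125 + 1.6333
= 38.7583 m


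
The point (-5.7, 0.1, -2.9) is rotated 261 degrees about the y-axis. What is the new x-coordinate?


Rotation about y-axis: x' = x*cos(theta) + z*sin(theta)
= -5.7 * -0.1564 + -2.9 * -0.9877
= 3.756


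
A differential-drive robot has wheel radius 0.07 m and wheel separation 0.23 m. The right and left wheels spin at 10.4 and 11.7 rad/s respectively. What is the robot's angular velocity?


vR = r*wR = 0.07*10.4 = 0.728 m/s
vL = r*wL = 0.07*11.7 = 0.819 m/s
v = (vR+vL)/2 = 0.7735 m/s
omega = (vR-vL)/L = -0.3957 rad/s
angular velocity = -0.3957 rad/s


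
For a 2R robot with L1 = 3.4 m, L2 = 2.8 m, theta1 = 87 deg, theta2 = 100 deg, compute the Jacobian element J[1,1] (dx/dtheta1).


J[1,1] = -L1*sin(t1) - L2*sin(t1+t2)
= -3.4*sin(87) - 2.8*sin(187)
= -3.0541


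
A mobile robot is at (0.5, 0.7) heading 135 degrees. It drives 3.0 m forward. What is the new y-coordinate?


y_new = y0 + d*sin(theta)
= 0.7 + 3.0*sin(135)
= 0.7 + 2.1213
= 2.8213


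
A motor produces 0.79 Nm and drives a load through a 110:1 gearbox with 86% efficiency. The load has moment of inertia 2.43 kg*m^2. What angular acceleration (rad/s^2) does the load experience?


tau_out = tau_motor * N * eta
= 0.79 * 110 * 0.86 = 74.734 Nm
alpha = tau_out / I = 74.734 / 2.43
= 30.7547 rad/s^2


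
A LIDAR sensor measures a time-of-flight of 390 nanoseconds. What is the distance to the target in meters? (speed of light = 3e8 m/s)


tof = 390 ns = 3.9e-07 s
dist = c * tof / 2
= 3e8 * 3.9e-07 / 2
= 58.5 m


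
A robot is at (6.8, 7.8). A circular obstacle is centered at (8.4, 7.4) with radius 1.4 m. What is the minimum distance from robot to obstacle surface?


center_dist = sqrt((6.8-8.4)^2 + (7.8-7.4)^2)
= sqrt(2.56 + 0.16)
= 1.6492
min_dist = center_dist - radius = 1.6492 - 1.4 = 0.2492 m


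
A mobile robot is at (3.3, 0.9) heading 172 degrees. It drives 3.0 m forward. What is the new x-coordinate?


x_new = x0 + d*cos(theta)
= 3.3 + 3.0*cos(172)
= 3.3 + -2.9708
= 0.3292


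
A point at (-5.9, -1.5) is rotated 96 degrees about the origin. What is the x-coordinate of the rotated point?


x' = x*cos(theta) - y*sin(theta)
cos(96 deg) = -0.1045, sin(96 deg) = 0.9945
x' = -5.9 * -0.1045 - -1.5 * 0.9945
= 0.6167 - -1.4918
= 2.1085


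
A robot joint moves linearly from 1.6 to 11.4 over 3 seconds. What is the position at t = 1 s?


s = t/T = 1/3 = 0.3333
p(t) = p0 + (pf-p0)*s
= 1.6 + (11.4 - 1.6) * 0.3333
= 4.8667


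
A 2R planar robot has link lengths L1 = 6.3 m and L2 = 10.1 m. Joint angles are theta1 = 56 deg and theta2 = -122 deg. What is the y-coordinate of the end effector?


Convert angles to radians: theta1 = 0.9774, theta2 = -2.1293
y = L1*sin(theta1) + L2*sin(theta1+theta2)
y = 5.2229 + -9.2268
y = -4.0039


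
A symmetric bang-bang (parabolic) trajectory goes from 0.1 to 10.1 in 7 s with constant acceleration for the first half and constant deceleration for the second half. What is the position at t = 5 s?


Symmetric rest-to-rest: each phase covers (pf-p0)/2 in time T/2. 0.5*a*(T/2)^2 = (pf-p0)/2 => a = 4*(pf-p0)/T^2
a = 4*(10.1-0.1)/7^2 = 0.8163
t = 5 is in the deceleration phase (t > T/2).
p = pf - 0.5*a*(T-t)^2 = 10.1 - 0.5*0.8163*2^2
= 8.4673


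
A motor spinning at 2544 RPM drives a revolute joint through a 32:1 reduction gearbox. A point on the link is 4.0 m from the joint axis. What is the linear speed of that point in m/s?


omega_motor = 2544 * 2*pi/60 = 266.4071 rad/s
omega_joint = omega_motor / 32 = 8.3252 rad/s
v = omega_joint * r = 8.3252 * 4.0
= 33.3009 m/s


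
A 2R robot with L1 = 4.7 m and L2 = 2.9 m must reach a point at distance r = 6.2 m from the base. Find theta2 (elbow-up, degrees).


cos(theta2) = (r^2 - L1^2 - L2^2) / (2*L1*L2)
cos(theta2) = (38.44 - 22.09 - 8.41) / 27.26
cos(theta2) = 0.291269
theta2 = 73.066 degrees
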